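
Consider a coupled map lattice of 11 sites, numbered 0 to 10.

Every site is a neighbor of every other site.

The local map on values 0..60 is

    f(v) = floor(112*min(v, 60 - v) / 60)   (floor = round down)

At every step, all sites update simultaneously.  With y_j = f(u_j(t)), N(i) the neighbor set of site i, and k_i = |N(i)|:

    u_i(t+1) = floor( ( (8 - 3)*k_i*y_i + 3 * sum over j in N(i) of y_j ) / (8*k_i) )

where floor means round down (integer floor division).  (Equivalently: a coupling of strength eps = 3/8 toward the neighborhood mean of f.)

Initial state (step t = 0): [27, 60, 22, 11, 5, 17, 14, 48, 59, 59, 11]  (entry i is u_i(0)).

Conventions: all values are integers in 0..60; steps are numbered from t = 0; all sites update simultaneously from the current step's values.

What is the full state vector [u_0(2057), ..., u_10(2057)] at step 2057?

Answer: [28, 30, 27, 27, 27, 30, 28, 30, 30, 30, 27]
Key observation: The state at step 40, [45, 43, 46, 46, 46, 43, 45, 43, 43, 43, 46], reappears at step 47: the system is in a cycle of period 7 from step 40 on.  Therefore the state at step 2057 equals the state at step 40 + ((2057 - 40) mod 7) = 41, which is [28, 30, 27, 27, 27, 30, 28, 30, 30, 30, 27].

Derivation:
t=0: [27, 60, 22, 11, 5, 17, 14, 48, 59, 59, 11]
t=1: [37, 8, 32, 20, 13, 26, 23, 21, 8, 8, 20]
t=2: [38, 21, 44, 35, 27, 41, 38, 36, 21, 21, 35]
t=3: [40, 39, 33, 43, 46, 37, 40, 42, 39, 39, 43]
t=4: [36, 38, 44, 33, 30, 39, 36, 34, 38, 38, 33]
t=5: [43, 42, 35, 47, 51, 41, 43, 46, 42, 42, 47]
t=6: [30, 31, 39, 26, 21, 33, 30, 27, 31, 31, 26]
t=7: [53, 52, 43, 48, 43, 49, 53, 49, 52, 52, 48]
t=8: [15, 16, 26, 20, 26, 19, 15, 19, 16, 16, 20]
t=9: [30, 31, 42, 36, 42, 34, 30, 34, 31, 31, 36]
t=10: [52, 51, 39, 45, 39, 47, 52, 47, 51, 51, 45]
t=11: [17, 19, 32, 26, 32, 23, 17, 23, 19, 19, 26]
t=12: [35, 37, 47, 45, 47, 41, 35, 41, 37, 37, 45]
t=13: [41, 39, 28, 31, 28, 35, 41, 35, 39, 39, 31]
t=14: [38, 41, 48, 50, 48, 45, 38, 45, 41, 41, 50]
t=15: [36, 32, 25, 22, 25, 28, 36, 28, 32, 32, 22]
t=16: [45, 50, 46, 43, 46, 50, 45, 50, 50, 50, 43]
t=17: [26, 20, 25, 27, 25, 20, 26, 20, 20, 20, 27]
t=18: [45, 39, 44, 47, 44, 39, 45, 39, 39, 39, 47]
t=19: [29, 36, 30, 27, 30, 36, 29, 36, 36, 36, 27]
t=20: [51, 46, 53, 49, 53, 46, 51, 46, 46, 46, 49]
t=21: [17, 23, 16, 20, 16, 23, 17, 23, 23, 23, 20]
t=22: [33, 39, 32, 36, 32, 39, 33, 39, 39, 39, 36]
t=23: [47, 41, 48, 44, 48, 41, 47, 41, 41, 41, 44]
t=24: [26, 32, 25, 29, 25, 32, 26, 32, 32, 32, 29]
t=25: [49, 51, 47, 52, 47, 51, 49, 51, 51, 51, 52]
t=26: [19, 16, 21, 15, 21, 16, 19, 16, 16, 16, 15]
t=27: [33, 30, 36, 29, 36, 30, 33, 30, 30, 30, 29]
t=28: [50, 54, 47, 53, 47, 54, 50, 54, 54, 54, 53]
t=29: [16, 12, 20, 13, 20, 12, 16, 12, 12, 12, 13]
t=30: [27, 23, 32, 24, 32, 23, 27, 23, 23, 23, 24]
t=31: [48, 43, 49, 44, 49, 43, 48, 43, 43, 43, 44]
t=32: [24, 29, 22, 28, 22, 29, 24, 29, 29, 29, 28]
t=33: [46, 52, 44, 50, 44, 52, 46, 52, 52, 52, 50]
t=34: [23, 16, 25, 18, 25, 16, 23, 16, 16, 16, 18]
t=35: [39, 31, 41, 33, 41, 31, 39, 31, 31, 31, 33]
t=36: [42, 51, 39, 48, 39, 51, 42, 51, 51, 51, 48]
t=37: [29, 19, 32, 22, 32, 19, 29, 19, 19, 19, 22]
t=38: [49, 38, 48, 41, 48, 38, 49, 38, 38, 38, 41]
t=39: [25, 37, 26, 34, 26, 37, 25, 37, 37, 37, 34]
t=40: [45, 43, 46, 46, 46, 43, 45, 43, 43, 43, 46]
t=41: [28, 30, 27, 27, 27, 30, 28, 30, 30, 30, 27]
t=42: [52, 54, 51, 51, 51, 54, 52, 54, 54, 54, 51]
t=43: [13, 11, 14, 14, 14, 11, 13, 11, 11, 11, 14]
t=44: [23, 21, 24, 24, 24, 21, 23, 21, 21, 21, 24]
t=45: [41, 39, 42, 42, 42, 39, 41, 39, 39, 39, 42]
t=46: [35, 37, 34, 34, 34, 37, 35, 37, 37, 37, 34]
t=47: [45, 43, 46, 46, 46, 43, 45, 43, 43, 43, 46]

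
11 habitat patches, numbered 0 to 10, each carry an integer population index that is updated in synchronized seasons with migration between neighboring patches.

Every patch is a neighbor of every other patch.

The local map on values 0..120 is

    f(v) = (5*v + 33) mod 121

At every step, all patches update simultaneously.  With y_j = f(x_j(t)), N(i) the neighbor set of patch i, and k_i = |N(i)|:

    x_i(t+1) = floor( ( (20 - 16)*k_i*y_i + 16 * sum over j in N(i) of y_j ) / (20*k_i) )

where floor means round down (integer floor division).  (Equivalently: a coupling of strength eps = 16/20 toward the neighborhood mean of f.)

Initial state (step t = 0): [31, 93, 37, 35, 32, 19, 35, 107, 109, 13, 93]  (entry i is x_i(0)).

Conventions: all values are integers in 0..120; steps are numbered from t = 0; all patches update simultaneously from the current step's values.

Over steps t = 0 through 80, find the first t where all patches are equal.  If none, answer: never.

Answer: never
Key observation: The state at step 12 reappears at step 16 — the system is in a cycle of period 4 from step 12 on.  No step 0..16 is synchronized, and the cycle repeats forever, so no step up to 80 (or ever) has all patches equal.

Derivation:
t=0: [31, 93, 37, 35, 32, 19, 35, 107, 109, 13, 93]  (not all equal)
t=1: [65, 59, 69, 68, 66, 58, 68, 67, 68, 69, 59]  (not all equal)
t=2: [48, 45, 36, 35, 34, 44, 35, 35, 35, 36, 45]  (not all equal)
t=3: [58, 56, 66, 65, 64, 56, 65, 65, 65, 66, 56]  (not all equal)
t=4: [79, 78, 69, 83, 82, 78, 83, 83, 83, 69, 78]  (not all equal)
t=5: [63, 62, 57, 65, 65, 62, 65, 65, 65, 57, 62]  (not all equal)
t=6: [104, 103, 100, 105, 105, 103, 105, 105, 105, 100, 103]  (not all equal)
t=7: [66, 66, 64, 67, 67, 66, 67, 67, 67, 64, 66]  (not all equal)
t=8: [19, 19, 33, 20, 20, 19, 20, 20, 20, 33, 19]  (not all equal)
t=9: [20, 20, 28, 20, 20, 20, 20, 20, 20, 28, 20]  (not all equal)
t=10: [18, 18, 23, 18, 18, 18, 18, 18, 18, 23, 18]  (not all equal)
t=11: [6, 6, 9, 6, 6, 6, 6, 6, 6, 9, 6]  (not all equal)
t=12: [65, 65, 67, 65, 65, 65, 65, 65, 65, 67, 65]  (not all equal)
t=13: [98, 98, 84, 98, 98, 98, 98, 98, 98, 84, 98]  (not all equal)
t=14: [47, 47, 53, 47, 47, 47, 47, 47, 47, 53, 47]  (not all equal)
t=15: [30, 30, 34, 30, 30, 30, 30, 30, 30, 34, 30]  (not all equal)
t=16: [65, 65, 67, 65, 65, 65, 65, 65, 65, 67, 65]  (not all equal)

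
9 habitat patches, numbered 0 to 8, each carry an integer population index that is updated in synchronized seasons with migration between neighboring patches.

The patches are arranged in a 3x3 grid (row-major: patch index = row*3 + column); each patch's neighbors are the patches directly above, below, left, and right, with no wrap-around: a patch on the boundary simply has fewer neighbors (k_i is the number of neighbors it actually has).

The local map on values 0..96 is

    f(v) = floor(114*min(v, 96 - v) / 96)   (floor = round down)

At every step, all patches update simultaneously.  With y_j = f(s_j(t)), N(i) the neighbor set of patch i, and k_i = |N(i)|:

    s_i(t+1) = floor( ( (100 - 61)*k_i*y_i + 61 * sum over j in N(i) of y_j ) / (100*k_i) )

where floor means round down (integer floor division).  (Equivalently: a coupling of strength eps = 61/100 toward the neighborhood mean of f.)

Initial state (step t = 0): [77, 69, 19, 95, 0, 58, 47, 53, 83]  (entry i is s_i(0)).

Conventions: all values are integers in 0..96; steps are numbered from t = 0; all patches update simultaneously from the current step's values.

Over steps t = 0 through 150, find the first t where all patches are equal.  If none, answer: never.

Simulating step by step:
t=0: [77, 69, 19, 95, 0, 58, 47, 53, 83]  (not all equal)
t=1: [18, 21, 32, 16, 19, 25, 37, 34, 35]  (not all equal)
t=2: [21, 25, 30, 24, 25, 31, 34, 37, 37]  (not all equal)
t=3: [26, 29, 33, 29, 32, 35, 37, 39, 40]  (not all equal)
t=4: [32, 35, 38, 35, 38, 41, 41, 43, 44]  (not all equal)
t=5: [39, 42, 44, 42, 45, 47, 46, 49, 50]  (not all equal)
t=6: [47, 49, 52, 50, 52, 53, 52, 54, 54]  (not all equal)
t=7: [54, 53, 52, 53, 52, 51, 51, 50, 49]  (not all equal)
t=8: [50, 51, 52, 51, 52, 53, 52, 53, 54]  (not all equal)
t=9: [53, 52, 52, 52, 52, 51, 52, 51, 50]  (not all equal)
t=10: [51, 51, 52, 51, 52, 52, 52, 52, 53]  (not all equal)
t=11: [53, 52, 52, 52, 52, 51, 52, 51, 51]  (not all equal)
t=12: [51, 51, 52, 51, 52, 52, 52, 52, 53]  (not all equal)

Answer: never
Key observation: The state at step 10 reappears at step 12 — the system is in a cycle of period 2 from step 10 on.  No step 0..12 is synchronized, and the cycle repeats forever, so no step up to 150 (or ever) has all patches equal.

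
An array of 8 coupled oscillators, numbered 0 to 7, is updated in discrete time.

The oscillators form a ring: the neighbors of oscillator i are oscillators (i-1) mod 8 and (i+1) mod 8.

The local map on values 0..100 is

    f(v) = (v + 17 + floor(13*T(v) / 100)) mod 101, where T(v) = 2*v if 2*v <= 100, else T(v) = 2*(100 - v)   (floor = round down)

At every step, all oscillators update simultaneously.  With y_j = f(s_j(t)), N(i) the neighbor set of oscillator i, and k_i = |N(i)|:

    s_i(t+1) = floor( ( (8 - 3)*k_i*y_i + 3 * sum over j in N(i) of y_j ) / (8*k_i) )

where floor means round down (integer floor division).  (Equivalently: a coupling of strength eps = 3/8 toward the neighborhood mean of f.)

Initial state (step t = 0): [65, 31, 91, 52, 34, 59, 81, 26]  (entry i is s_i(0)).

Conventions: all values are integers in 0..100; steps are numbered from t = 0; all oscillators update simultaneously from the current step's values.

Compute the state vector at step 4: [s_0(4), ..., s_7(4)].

Simulating step by step:
t=0: [65, 31, 91, 52, 34, 59, 81, 26]
t=1: [76, 53, 31, 63, 68, 65, 25, 47]
t=2: [91, 80, 67, 83, 91, 83, 61, 75]
t=3: [24, 19, 58, 20, 6, 20, 73, 79]
t=4: [36, 49, 68, 46, 30, 48, 68, 27]

Answer: [36, 49, 68, 46, 30, 48, 68, 27]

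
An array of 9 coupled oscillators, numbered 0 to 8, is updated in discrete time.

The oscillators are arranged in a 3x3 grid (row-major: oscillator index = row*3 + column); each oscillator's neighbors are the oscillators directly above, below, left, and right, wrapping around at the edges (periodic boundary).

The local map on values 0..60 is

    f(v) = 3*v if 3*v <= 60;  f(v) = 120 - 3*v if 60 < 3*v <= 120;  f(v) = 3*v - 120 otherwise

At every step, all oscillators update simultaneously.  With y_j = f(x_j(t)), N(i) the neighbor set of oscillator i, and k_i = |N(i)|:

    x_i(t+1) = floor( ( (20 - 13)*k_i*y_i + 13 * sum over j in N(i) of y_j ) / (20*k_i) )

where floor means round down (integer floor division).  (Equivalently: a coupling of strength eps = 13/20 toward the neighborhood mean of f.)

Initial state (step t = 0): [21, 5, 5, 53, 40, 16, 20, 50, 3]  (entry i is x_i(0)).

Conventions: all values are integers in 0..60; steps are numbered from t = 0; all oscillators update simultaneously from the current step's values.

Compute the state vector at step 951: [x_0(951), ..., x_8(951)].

Simulating step by step:
t=0: [21, 5, 5, 53, 40, 16, 20, 50, 3]
t=1: [40, 21, 26, 40, 21, 27, 42, 24, 28]
t=2: [17, 43, 36, 16, 43, 35, 15, 42, 34]
t=3: [36, 15, 19, 36, 15, 19, 35, 15, 18]
t=4: [25, 41, 47, 25, 41, 47, 25, 41, 47]
t=5: [34, 12, 21, 34, 12, 21, 34, 12, 21]
t=6: [27, 36, 47, 27, 36, 47, 27, 36, 47]
t=7: [31, 17, 22, 31, 17, 22, 31, 17, 22]
t=8: [35, 47, 49, 35, 47, 49, 35, 47, 49]
t=9: [17, 21, 24, 17, 21, 24, 17, 21, 24]
t=10: [51, 54, 49, 51, 54, 49, 51, 54, 49]
t=11: [33, 38, 30, 33, 38, 30, 33, 38, 30]
t=12: [20, 12, 24, 20, 12, 24, 20, 12, 24]
t=13: [54, 41, 48, 54, 41, 48, 54, 41, 48]
t=14: [32, 12, 23, 32, 12, 23, 32, 12, 23]
t=15: [30, 36, 44, 30, 36, 44, 30, 36, 44]
t=16: [24, 14, 14, 24, 14, 14, 24, 14, 14]
t=17: [46, 42, 42, 46, 42, 42, 46, 42, 42]
t=18: [14, 7, 7, 14, 7, 7, 14, 7, 7]
t=19: [35, 24, 24, 35, 24, 24, 35, 24, 24]
t=20: [25, 42, 42, 25, 42, 42, 25, 42, 42]
t=21: [32, 12, 12, 32, 12, 12, 32, 12, 12]
t=22: [27, 34, 34, 27, 34, 34, 27, 34, 34]
t=23: [32, 21, 21, 32, 21, 21, 32, 21, 21]
t=24: [34, 51, 51, 34, 51, 51, 34, 51, 51]
t=25: [22, 30, 30, 22, 30, 30, 22, 30, 30]
t=26: [46, 33, 33, 46, 33, 33, 46, 33, 33]
t=27: [18, 20, 20, 18, 20, 20, 18, 20, 20]
t=28: [55, 59, 59, 55, 59, 59, 55, 59, 59]
t=29: [48, 55, 55, 48, 55, 55, 48, 55, 55]
t=30: [30, 41, 41, 30, 41, 41, 30, 41, 41]
t=31: [21, 7, 7, 21, 7, 7, 21, 7, 7]
t=32: [45, 26, 26, 45, 26, 26, 45, 26, 26]
t=33: [23, 37, 37, 23, 37, 37, 23, 37, 37]
t=34: [37, 15, 15, 37, 15, 15, 37, 15, 15]
t=35: [20, 39, 39, 20, 39, 39, 20, 39, 39]
t=36: [41, 12, 12, 41, 12, 12, 41, 12, 12]
t=37: [13, 30, 30, 13, 30, 30, 13, 30, 30]
t=38: [36, 31, 31, 36, 31, 31, 36, 31, 31]
t=39: [16, 24, 24, 16, 24, 24, 16, 24, 24]
t=40: [48, 48, 48, 48, 48, 48, 48, 48, 48]
t=41: [24, 24, 24, 24, 24, 24, 24, 24, 24]
t=42: [48, 48, 48, 48, 48, 48, 48, 48, 48]

Answer: [24, 24, 24, 24, 24, 24, 24, 24, 24]
Key observation: The state at step 40, [48, 48, 48, 48, 48, 48, 48, 48, 48], reappears at step 42: the system is in a cycle of period 2 from step 40 on.  Therefore the state at step 951 equals the state at step 40 + ((951 - 40) mod 2) = 41, which is [24, 24, 24, 24, 24, 24, 24, 24, 24].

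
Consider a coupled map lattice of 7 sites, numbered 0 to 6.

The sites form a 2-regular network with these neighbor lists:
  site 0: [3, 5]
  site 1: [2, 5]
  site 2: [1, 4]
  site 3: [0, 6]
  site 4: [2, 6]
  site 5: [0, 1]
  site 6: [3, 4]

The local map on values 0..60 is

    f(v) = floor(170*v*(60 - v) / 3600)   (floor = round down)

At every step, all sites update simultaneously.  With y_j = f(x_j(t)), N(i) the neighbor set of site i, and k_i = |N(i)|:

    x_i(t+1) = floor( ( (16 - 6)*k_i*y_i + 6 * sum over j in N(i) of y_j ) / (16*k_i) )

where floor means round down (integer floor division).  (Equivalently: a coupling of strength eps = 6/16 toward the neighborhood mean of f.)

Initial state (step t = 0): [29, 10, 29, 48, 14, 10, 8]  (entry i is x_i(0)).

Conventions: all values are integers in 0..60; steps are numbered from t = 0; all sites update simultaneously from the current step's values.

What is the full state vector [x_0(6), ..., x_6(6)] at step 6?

Simulating step by step:
t=0: [29, 10, 29, 48, 14, 10, 8]
t=1: [35, 26, 36, 28, 30, 26, 22]
t=2: [41, 40, 40, 41, 41, 41, 40]
t=3: [36, 36, 36, 36, 36, 36, 36]
t=4: [40, 40, 40, 40, 40, 40, 40]
t=5: [37, 37, 37, 37, 37, 37, 37]
t=6: [40, 40, 40, 40, 40, 40, 40]

Answer: [40, 40, 40, 40, 40, 40, 40]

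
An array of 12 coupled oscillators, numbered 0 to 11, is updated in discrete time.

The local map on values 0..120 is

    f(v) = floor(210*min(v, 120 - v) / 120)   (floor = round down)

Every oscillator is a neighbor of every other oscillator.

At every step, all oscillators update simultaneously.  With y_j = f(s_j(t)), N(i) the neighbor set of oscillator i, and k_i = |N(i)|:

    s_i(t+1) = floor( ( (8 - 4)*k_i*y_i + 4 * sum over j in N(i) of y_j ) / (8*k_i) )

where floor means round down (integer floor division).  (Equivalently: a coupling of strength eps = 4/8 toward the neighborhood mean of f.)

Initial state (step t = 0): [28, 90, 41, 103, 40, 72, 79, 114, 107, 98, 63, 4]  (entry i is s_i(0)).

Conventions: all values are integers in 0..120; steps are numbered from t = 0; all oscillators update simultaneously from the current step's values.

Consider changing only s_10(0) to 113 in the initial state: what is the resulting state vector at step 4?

Answer: [68, 69, 73, 63, 73, 75, 73, 59, 62, 65, 60, 58]
Key observation: This trace re-runs the system from the modified initial state.

Derivation:
t=0: [28, 90, 41, 103, 40, 72, 79, 114, 107, 98, 113, 4]
t=1: [45, 47, 55, 36, 55, 61, 55, 27, 33, 40, 28, 26]
t=2: [75, 77, 83, 68, 83, 86, 83, 61, 66, 71, 62, 60]
t=3: [80, 78, 73, 86, 73, 71, 73, 91, 87, 83, 90, 92]
t=4: [68, 69, 73, 63, 73, 75, 73, 59, 62, 65, 60, 58]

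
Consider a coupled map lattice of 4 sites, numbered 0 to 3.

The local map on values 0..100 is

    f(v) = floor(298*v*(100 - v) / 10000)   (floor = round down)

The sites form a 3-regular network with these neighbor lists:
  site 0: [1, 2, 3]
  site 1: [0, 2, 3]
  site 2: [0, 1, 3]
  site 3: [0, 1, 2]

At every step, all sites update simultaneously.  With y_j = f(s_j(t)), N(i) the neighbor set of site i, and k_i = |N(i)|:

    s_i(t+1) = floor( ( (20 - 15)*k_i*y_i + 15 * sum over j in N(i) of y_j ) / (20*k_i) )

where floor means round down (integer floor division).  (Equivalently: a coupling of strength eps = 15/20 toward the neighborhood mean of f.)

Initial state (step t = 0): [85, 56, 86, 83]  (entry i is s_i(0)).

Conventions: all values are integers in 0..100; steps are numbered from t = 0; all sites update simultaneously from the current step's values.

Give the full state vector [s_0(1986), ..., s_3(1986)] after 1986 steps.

Simulating step by step:
t=0: [85, 56, 86, 83]
t=1: [46, 46, 46, 46]
t=2: [74, 74, 74, 74]
t=3: [57, 57, 57, 57]
t=4: [73, 73, 73, 73]
t=5: [58, 58, 58, 58]
t=6: [72, 72, 72, 72]
t=7: [60, 60, 60, 60]
t=8: [71, 71, 71, 71]
t=9: [61, 61, 61, 61]
t=10: [70, 70, 70, 70]
t=11: [62, 62, 62, 62]
t=12: [70, 70, 70, 70]

Answer: [70, 70, 70, 70]
Key observation: The state at step 10, [70, 70, 70, 70], reappears at step 12: the system is in a cycle of period 2 from step 10 on.  Therefore the state at step 1986 equals the state at step 10 + ((1986 - 10) mod 2) = 10, which is [70, 70, 70, 70].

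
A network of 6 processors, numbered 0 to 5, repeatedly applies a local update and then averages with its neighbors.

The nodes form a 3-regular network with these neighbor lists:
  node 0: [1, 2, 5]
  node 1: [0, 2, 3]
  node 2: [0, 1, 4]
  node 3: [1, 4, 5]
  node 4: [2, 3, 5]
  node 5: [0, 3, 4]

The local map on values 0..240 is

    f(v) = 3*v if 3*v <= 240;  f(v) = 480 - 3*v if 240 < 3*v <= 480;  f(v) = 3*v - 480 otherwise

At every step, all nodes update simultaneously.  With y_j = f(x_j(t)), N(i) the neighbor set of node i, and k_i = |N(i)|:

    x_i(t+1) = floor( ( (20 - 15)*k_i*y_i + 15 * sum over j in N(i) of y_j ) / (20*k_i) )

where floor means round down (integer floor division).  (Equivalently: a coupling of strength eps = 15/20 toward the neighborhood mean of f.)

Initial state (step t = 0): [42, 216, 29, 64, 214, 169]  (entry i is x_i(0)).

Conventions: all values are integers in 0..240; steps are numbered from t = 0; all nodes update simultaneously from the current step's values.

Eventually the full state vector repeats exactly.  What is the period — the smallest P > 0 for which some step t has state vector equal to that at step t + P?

Answer: 2
Key observation: The state at step 69, [48, 48, 48, 48, 48, 48], reappears at step 71 — and no state repeats earlier — so the cycle the system enters has period 2.

Derivation:
t=0: [42, 216, 29, 64, 214, 169]
t=1: [102, 143, 135, 137, 117, 126]
t=2: [100, 92, 107, 87, 93, 118]
t=3: [167, 190, 186, 187, 176, 181]
t=4: [63, 67, 59, 70, 67, 53]
t=5: [181, 194, 192, 192, 186, 189]
t=6: [87, 89, 84, 90, 89, 81]
t=7: [224, 217, 218, 218, 222, 219]
t=8: [178, 177, 180, 177, 177, 182]
t=9: [57, 54, 54, 54, 57, 55]
t=10: [165, 164, 166, 165, 165, 167]
t=11: [16, 15, 15, 15, 17, 16]
t=12: [46, 45, 47, 47, 47, 48]
t=13: [139, 138, 138, 140, 141, 141]
t=14: [63, 63, 63, 60, 60, 59]
t=15: [186, 186, 186, 181, 181, 181]
t=16: [74, 74, 74, 66, 66, 66]
t=17: [216, 216, 216, 204, 204, 204]
t=18: [159, 159, 159, 141, 141, 141]
t=19: [16, 16, 16, 43, 43, 43]
t=20: [68, 68, 68, 108, 108, 108]
t=21: [192, 192, 192, 168, 168, 168]
t=22: [78, 78, 78, 42, 42, 42]
t=23: [207, 207, 207, 153, 153, 153]
t=24: [111, 111, 111, 51, 51, 51]
t=25: [148, 148, 148, 151, 151, 151]
t=26: [33, 33, 33, 29, 29, 29]
t=27: [96, 96, 96, 90, 90, 90]
t=28: [196, 196, 196, 205, 205, 205]
t=29: [114, 114, 114, 128, 128, 128]
t=30: [127, 127, 127, 106, 106, 106]
t=31: [114, 114, 114, 146, 146, 146]
t=32: [114, 114, 114, 66, 66, 66]
t=33: [153, 153, 153, 183, 183, 183]
t=34: [33, 33, 33, 57, 57, 57]
t=35: [117, 117, 117, 153, 153, 153]
t=36: [102, 102, 102, 48, 48, 48]
t=37: [166, 166, 166, 151, 151, 151]
t=38: [20, 20, 20, 24, 24, 24]
t=39: [63, 63, 63, 69, 69, 69]
t=40: [193, 193, 193, 202, 202, 202]
t=41: [105, 105, 105, 119, 119, 119]
t=42: [154, 154, 154, 133, 133, 133]
t=43: [33, 33, 33, 65, 65, 65]
t=44: [123, 123, 123, 171, 171, 171]
t=45: [91, 91, 91, 52, 52, 52]
t=46: [194, 194, 194, 168, 168, 168]
t=47: [82, 82, 82, 43, 43, 43]
t=48: [207, 207, 207, 155, 155, 155]
t=49: [109, 109, 109, 46, 46, 46]
t=50: [149, 149, 149, 141, 141, 141]
t=51: [39, 39, 39, 51, 51, 51]
t=52: [126, 126, 126, 144, 144, 144]
t=53: [88, 88, 88, 61, 61, 61]
t=54: [207, 207, 207, 191, 191, 191]
t=55: [129, 129, 129, 105, 105, 105]
t=56: [111, 111, 111, 147, 147, 147]
t=57: [120, 120, 120, 66, 66, 66]
t=58: [139, 139, 139, 178, 178, 178]
t=59: [60, 60, 60, 56, 56, 56]
t=60: [177, 177, 177, 171, 171, 171]
t=61: [46, 46, 46, 37, 37, 37]
t=62: [131, 131, 131, 117, 117, 117]
t=63: [97, 97, 97, 118, 118, 118]
t=64: [173, 173, 173, 141, 141, 141]
t=65: [43, 43, 43, 52, 52, 52]
t=66: [135, 135, 135, 149, 149, 149]
t=67: [64, 64, 64, 43, 43, 43]
t=68: [176, 176, 176, 144, 144, 144]
t=69: [48, 48, 48, 48, 48, 48]
t=70: [144, 144, 144, 144, 144, 144]
t=71: [48, 48, 48, 48, 48, 48]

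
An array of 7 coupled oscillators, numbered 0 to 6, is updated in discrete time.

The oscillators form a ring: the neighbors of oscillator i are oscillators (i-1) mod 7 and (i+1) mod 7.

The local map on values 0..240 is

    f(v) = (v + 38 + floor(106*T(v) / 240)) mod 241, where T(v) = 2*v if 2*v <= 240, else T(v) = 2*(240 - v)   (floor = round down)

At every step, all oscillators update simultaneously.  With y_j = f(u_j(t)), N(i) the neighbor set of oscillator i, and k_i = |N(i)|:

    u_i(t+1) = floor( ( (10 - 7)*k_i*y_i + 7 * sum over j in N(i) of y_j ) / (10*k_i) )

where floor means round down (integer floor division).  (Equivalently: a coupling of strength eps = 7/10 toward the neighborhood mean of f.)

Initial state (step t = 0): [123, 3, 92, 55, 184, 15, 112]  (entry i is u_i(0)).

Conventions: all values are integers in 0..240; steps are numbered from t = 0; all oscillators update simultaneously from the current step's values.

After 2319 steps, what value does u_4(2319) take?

Answer: u_4(2319) = 28
Key observation: The state at step 6, [26, 89, 145, 145, 89, 26, 27], reappears at step 11: the system is in a cycle of period 5 from step 6 on.  Therefore the state at step 2319 equals the state at step 6 + ((2319 - 6) mod 5) = 9, which is [79, 28, 30, 30, 28, 79, 72].

Derivation:
t=0: [123, 3, 92, 55, 184, 15, 112]
t=1: [24, 94, 127, 126, 81, 32, 33]
t=2: [135, 101, 90, 81, 99, 130, 93]
t=3: [161, 149, 208, 207, 142, 160, 80]
t=4: [83, 28, 30, 30, 28, 82, 75]
t=5: [152, 127, 92, 92, 127, 151, 188]
t=6: [26, 89, 145, 145, 89, 26, 27]
t=7: [128, 100, 88, 88, 100, 128, 86]
t=8: [155, 146, 211, 211, 146, 155, 75]
t=9: [79, 28, 30, 30, 28, 79, 72]
t=10: [147, 125, 92, 92, 125, 147, 182]
t=11: [26, 89, 145, 145, 89, 26, 27]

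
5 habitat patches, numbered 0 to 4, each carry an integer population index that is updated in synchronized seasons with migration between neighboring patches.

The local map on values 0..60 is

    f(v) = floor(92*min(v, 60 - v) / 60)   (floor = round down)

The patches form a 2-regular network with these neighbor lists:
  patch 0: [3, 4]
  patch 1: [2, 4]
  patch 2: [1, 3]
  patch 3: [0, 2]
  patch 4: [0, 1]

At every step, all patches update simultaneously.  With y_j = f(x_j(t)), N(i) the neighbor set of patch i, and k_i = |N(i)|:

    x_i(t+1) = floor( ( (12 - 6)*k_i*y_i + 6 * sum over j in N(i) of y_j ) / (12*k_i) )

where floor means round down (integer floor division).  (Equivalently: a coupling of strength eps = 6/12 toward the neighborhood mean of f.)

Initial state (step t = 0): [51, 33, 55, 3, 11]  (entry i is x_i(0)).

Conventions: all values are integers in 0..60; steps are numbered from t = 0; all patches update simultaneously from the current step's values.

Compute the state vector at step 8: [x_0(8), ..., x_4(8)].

Simulating step by step:
t=0: [51, 33, 55, 3, 11]
t=1: [11, 26, 14, 7, 21]
t=2: [18, 32, 22, 14, 29]
t=3: [29, 40, 32, 25, 39]
t=4: [39, 33, 38, 40, 34]
t=5: [33, 38, 34, 31, 37]
t=6: [40, 35, 38, 42, 36]
t=7: [30, 36, 32, 29, 35]
t=8: [43, 38, 41, 44, 39]

Answer: [43, 38, 41, 44, 39]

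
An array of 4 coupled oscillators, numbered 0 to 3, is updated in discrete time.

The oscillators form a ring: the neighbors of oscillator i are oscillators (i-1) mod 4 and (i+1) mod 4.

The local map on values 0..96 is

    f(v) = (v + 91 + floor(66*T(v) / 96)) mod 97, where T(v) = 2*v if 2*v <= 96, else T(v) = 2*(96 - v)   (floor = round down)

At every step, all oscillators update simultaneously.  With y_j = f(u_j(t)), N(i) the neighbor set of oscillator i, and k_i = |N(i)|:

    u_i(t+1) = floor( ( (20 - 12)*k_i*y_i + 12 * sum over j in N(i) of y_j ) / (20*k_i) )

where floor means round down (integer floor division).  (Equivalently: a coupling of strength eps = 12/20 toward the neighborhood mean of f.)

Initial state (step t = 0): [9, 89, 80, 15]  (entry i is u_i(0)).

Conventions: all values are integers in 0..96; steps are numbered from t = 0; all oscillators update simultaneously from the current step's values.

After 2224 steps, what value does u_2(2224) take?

Answer: u_2(2224) = 91
Key observation: The state at step 5, [91, 91, 91, 91], reappears at step 6: the system is in a cycle of period 1 from step 5 on.  Therefore the state at step 2224 equals the state at step 5 + ((2224 - 5) mod 1) = 5, which is [91, 91, 91, 91].

Derivation:
t=0: [9, 89, 80, 15]
t=1: [42, 70, 74, 44]
t=2: [38, 29, 1, 28]
t=3: [70, 77, 73, 77]
t=4: [0, 0, 0, 0]
t=5: [91, 91, 91, 91]
t=6: [91, 91, 91, 91]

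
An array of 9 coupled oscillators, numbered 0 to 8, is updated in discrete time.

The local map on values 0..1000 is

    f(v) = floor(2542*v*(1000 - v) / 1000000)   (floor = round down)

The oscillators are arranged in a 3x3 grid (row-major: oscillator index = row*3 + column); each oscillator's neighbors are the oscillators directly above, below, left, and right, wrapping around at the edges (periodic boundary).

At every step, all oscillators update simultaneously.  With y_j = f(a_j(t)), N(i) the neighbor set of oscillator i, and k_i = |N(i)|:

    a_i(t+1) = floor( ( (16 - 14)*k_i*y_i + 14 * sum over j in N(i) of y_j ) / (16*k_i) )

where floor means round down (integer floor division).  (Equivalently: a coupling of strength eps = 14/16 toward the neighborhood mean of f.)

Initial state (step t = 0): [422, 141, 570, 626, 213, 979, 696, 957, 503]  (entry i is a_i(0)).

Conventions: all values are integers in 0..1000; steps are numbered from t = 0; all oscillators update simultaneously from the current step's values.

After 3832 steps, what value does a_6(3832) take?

Answer: a_6(3832) = 606
Key observation: The state at step 7, [606, 606, 606, 606, 606, 606, 606, 606, 606], reappears at step 8: the system is in a cycle of period 1 from step 7 on.  Therefore the state at step 3832 equals the state at step 7 + ((3832 - 7) mod 1) = 7, which is [606, 606, 606, 606, 606, 606, 606, 606, 606].

Derivation:
t=0: [422, 141, 570, 626, 213, 979, 696, 957, 503]
t=1: [528, 426, 430, 432, 284, 505, 494, 429, 367]
t=2: [626, 601, 620, 607, 611, 593, 619, 594, 623]
t=3: [602, 603, 602, 603, 609, 602, 602, 603, 604]
t=4: [608, 607, 608, 608, 607, 607, 608, 607, 608]
t=5: [605, 605, 605, 605, 605, 605, 605, 605, 605]
t=6: [607, 607, 607, 607, 607, 607, 607, 607, 607]
t=7: [606, 606, 606, 606, 606, 606, 606, 606, 606]
t=8: [606, 606, 606, 606, 606, 606, 606, 606, 606]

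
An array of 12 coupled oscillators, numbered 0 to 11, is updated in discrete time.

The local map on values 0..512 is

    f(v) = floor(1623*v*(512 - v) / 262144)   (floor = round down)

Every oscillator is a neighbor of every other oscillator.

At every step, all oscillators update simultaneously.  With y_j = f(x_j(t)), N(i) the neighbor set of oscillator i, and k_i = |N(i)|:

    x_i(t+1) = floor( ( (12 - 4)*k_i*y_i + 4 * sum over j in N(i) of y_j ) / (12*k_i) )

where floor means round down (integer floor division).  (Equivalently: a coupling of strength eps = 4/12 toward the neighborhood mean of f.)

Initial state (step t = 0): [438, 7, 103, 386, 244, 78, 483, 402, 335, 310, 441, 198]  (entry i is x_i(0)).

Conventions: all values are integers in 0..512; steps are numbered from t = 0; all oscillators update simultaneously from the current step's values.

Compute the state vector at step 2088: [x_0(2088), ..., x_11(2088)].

Answer: [404, 404, 404, 404, 404, 404, 404, 404, 404, 404, 404, 404]
Key observation: The state at step 16, [404, 404, 404, 404, 404, 404, 404, 404, 404, 404, 404, 404], reappears at step 18: the system is in a cycle of period 2 from step 16 on.  Therefore the state at step 2088 equals the state at step 16 + ((2088 - 16) mod 2) = 16, which is [404, 404, 404, 404, 404, 404, 404, 404, 404, 404, 404, 404].

Derivation:
t=0: [438, 7, 103, 386, 244, 78, 483, 402, 335, 310, 441, 198]
t=1: [220, 106, 258, 285, 350, 226, 148, 267, 327, 339, 216, 337]
t=2: [387, 304, 392, 389, 358, 389, 346, 392, 372, 365, 386, 367]
t=3: [306, 365, 301, 304, 333, 304, 342, 301, 321, 327, 308, 325]
t=4: [385, 348, 387, 386, 372, 386, 365, 387, 378, 375, 385, 376]
t=5: [306, 338, 304, 305, 318, 305, 325, 304, 313, 316, 306, 314]
t=6: [388, 371, 388, 388, 382, 388, 379, 388, 384, 383, 388, 384]
t=7: [299, 315, 299, 299, 305, 299, 308, 299, 303, 304, 299, 303]
t=8: [393, 386, 393, 393, 390, 393, 390, 393, 391, 391, 393, 391]
t=9: [289, 297, 289, 289, 293, 289, 293, 289, 291, 291, 289, 291]
t=10: [398, 396, 398, 398, 397, 398, 397, 398, 398, 398, 398, 398]
t=11: [280, 282, 280, 280, 281, 280, 281, 280, 280, 280, 280, 280]
t=12: [401, 401, 401, 401, 401, 401, 401, 401, 401, 401, 401, 401]
t=13: [275, 275, 275, 275, 275, 275, 275, 275, 275, 275, 275, 275]
t=14: [403, 403, 403, 403, 403, 403, 403, 403, 403, 403, 403, 403]
t=15: [271, 271, 271, 271, 271, 271, 271, 271, 271, 271, 271, 271]
t=16: [404, 404, 404, 404, 404, 404, 404, 404, 404, 404, 404, 404]
t=17: [270, 270, 270, 270, 270, 270, 270, 270, 270, 270, 270, 270]
t=18: [404, 404, 404, 404, 404, 404, 404, 404, 404, 404, 404, 404]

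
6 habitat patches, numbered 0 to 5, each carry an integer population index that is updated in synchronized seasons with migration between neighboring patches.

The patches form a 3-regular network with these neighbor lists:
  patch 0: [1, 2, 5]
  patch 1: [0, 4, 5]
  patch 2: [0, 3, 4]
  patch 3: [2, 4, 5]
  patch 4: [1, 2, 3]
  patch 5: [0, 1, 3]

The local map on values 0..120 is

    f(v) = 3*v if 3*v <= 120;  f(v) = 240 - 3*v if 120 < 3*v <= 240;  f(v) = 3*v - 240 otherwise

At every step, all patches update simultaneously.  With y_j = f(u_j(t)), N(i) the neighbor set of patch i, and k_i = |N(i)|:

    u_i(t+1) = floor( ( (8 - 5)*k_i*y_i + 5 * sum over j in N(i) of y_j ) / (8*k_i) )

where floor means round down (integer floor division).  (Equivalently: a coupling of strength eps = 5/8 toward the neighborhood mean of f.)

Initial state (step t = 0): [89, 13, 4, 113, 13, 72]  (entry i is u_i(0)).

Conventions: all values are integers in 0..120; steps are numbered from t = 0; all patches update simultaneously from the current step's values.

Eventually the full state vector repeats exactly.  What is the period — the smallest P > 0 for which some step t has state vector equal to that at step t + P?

Answer: 20
Key observation: The state at step 31, [60, 60, 71, 71, 71, 60], reappears at step 51 — and no state repeats earlier — so the cycle the system enters has period 20.

Derivation:
t=0: [89, 13, 4, 113, 13, 72]
t=1: [25, 33, 38, 52, 45, 43]
t=2: [95, 97, 97, 100, 101, 95]
t=3: [47, 51, 54, 55, 57, 49]
t=4: [90, 87, 79, 78, 75, 89]
t=5: [21, 22, 11, 11, 11, 22]
t=6: [58, 58, 39, 39, 39, 58]
t=7: [76, 76, 106, 106, 106, 76]
t=8: [25, 25, 64, 64, 64, 25]
t=9: [69, 69, 53, 53, 53, 69]
t=10: [43, 43, 71, 71, 71, 43]
t=11: [93, 93, 44, 44, 44, 93]
t=12: [53, 53, 93, 93, 93, 53]
t=13: [72, 72, 47, 47, 47, 72]
t=14: [39, 39, 83, 83, 83, 39]
t=15: [94, 94, 31, 31, 31, 94]
t=16: [52, 52, 82, 82, 82, 52]
t=17: [67, 67, 22, 22, 22, 67]
t=18: [44, 44, 60, 60, 60, 44]
t=19: [98, 98, 70, 70, 70, 98]
t=20: [49, 49, 35, 35, 35, 49]
t=21: [95, 95, 102, 102, 102, 95]
t=22: [49, 49, 61, 61, 61, 49]
t=23: [85, 85, 64, 64, 64, 85]
t=24: [21, 21, 41, 41, 41, 21]
t=25: [74, 74, 105, 105, 105, 74]
t=26: [29, 29, 63, 63, 63, 29]
t=27: [79, 79, 58, 58, 58, 79]
t=28: [16, 16, 52, 52, 52, 16]
t=29: [55, 55, 76, 76, 76, 55]
t=30: [61, 61, 25, 25, 25, 61]
t=31: [60, 60, 71, 71, 71, 60]
t=32: [53, 53, 33, 33, 33, 53]
t=33: [84, 84, 95, 95, 95, 84]
t=34: [18, 18, 38, 38, 38, 18]
t=35: [66, 66, 101, 101, 101, 66]
t=36: [46, 46, 58, 58, 58, 46]
t=37: [94, 94, 73, 73, 73, 94]
t=38: [37, 37, 25, 25, 25, 37]
t=39: [103, 103, 82, 82, 82, 103]
t=40: [55, 55, 19, 19, 19, 55]
t=41: [71, 71, 60, 60, 60, 71]
t=42: [33, 33, 53, 53, 53, 33]
t=43: [95, 95, 84, 84, 84, 95]
t=44: [38, 38, 18, 18, 18, 38]
t=45: [101, 101, 66, 66, 66, 101]
t=46: [58, 58, 46, 46, 46, 58]
t=47: [73, 73, 94, 94, 94, 73]
t=48: [25, 25, 37, 37, 37, 25]
t=49: [82, 82, 103, 103, 103, 82]
t=50: [19, 19, 55, 55, 55, 19]
t=51: [60, 60, 71, 71, 71, 60]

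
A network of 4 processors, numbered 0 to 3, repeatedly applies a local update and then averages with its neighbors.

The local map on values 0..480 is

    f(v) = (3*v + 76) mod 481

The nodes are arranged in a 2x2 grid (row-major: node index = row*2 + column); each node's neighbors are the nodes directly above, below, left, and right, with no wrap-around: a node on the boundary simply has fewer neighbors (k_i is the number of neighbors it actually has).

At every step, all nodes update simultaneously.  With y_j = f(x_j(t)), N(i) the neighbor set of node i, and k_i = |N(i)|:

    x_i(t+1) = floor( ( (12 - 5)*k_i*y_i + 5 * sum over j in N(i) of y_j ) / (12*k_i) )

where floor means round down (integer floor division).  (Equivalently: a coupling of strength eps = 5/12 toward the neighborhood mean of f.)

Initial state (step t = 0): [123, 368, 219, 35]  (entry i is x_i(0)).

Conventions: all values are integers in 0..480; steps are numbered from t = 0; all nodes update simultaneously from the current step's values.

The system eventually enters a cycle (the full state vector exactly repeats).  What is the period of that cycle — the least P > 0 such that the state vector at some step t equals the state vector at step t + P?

Simulating step by step:
t=0: [123, 368, 219, 35]
t=1: [357, 257, 277, 203]
t=2: [272, 294, 329, 284]
t=3: [360, 457, 237, 381]
t=4: [177, 96, 272, 214]
t=5: [234, 287, 315, 299]
t=6: [280, 330, 98, 113]
t=7: [352, 237, 392, 340]
t=8: [223, 241, 232, 202]
t=9: [280, 282, 266, 244]
t=10: [427, 416, 388, 364]
t=11: [363, 336, 287, 253]
t=12: [238, 187, 382, 326]
t=13: [266, 174, 235, 140]
t=14: [316, 153, 260, 95]
t=15: [125, 119, 306, 299]
t=16: [359, 348, 114, 103]
t=17: [231, 212, 363, 344]
t=18: [258, 225, 208, 175]
t=19: [317, 259, 229, 171]
t=20: [174, 253, 200, 199]
t=21: [182, 270, 178, 226]
t=22: [193, 322, 161, 270]
t=23: [134, 167, 166, 269]
t=24: [318, 239, 237, 273]
t=25: [168, 282, 278, 370]
t=26: [239, 324, 317, 311]
t=27: [213, 124, 112, 58]
t=28: [315, 362, 341, 325]
t=29: [104, 147, 110, 122]
t=30: [318, 193, 409, 349]
t=31: [146, 149, 246, 201]
t=32: [97, 72, 242, 193]
t=33: [341, 283, 299, 229]
t=34: [174, 346, 93, 259]
t=35: [173, 190, 308, 322]
t=36: [108, 136, 62, 88]
t=37: [288, 155, 307, 253]
t=38: [287, 204, 189, 226]
t=39: [342, 272, 246, 236]
t=40: [236, 332, 286, 331]
t=41: [294, 149, 349, 179]
t=42: [320, 151, 220, 119]
t=43: [106, 133, 254, 315]
t=44: [403, 371, 302, 207]
t=45: [239, 244, 123, 177]
t=46: [342, 282, 350, 234]
t=47: [207, 348, 186, 299]
t=48: [190, 139, 136, 71]
t=49: [99, 101, 96, 171]
t=50: [372, 321, 312, 217]
t=51: [160, 144, 128, 169]
t=52: [145, 52, 305, 160]
t=53: [71, 157, 38, 98]
t=54: [221, 175, 248, 269]
t=55: [246, 207, 335, 330]
t=56: [264, 217, 160, 130]
t=57: [292, 321, 221, 338]
t=58: [344, 169, 275, 144]
t=59: [193, 95, 281, 124]
t=60: [267, 340, 385, 427]
t=61: [314, 242, 321, 314]
t=62: [115, 210, 68, 115]
t=63: [350, 306, 338, 350]
t=64: [129, 87, 143, 129]
t=65: [345, 389, 206, 345]
t=66: [189, 226, 186, 189]
t=67: [183, 226, 156, 183]
t=68: [154, 219, 96, 154]
t=69: [161, 170, 236, 161]
t=70: [130, 93, 209, 130]
t=71: [392, 401, 323, 392]
t=72: [252, 305, 169, 252]
t=73: [232, 163, 205, 232]
t=74: [231, 170, 243, 231]
t=75: [257, 181, 309, 257]
t=76: [250, 233, 176, 250]
t=77: [288, 315, 215, 288]
t=78: [330, 225, 331, 330]
t=79: [139, 200, 105, 139]
t=80: [129, 118, 233, 129]
t=81: [420, 443, 364, 420]
t=82: [353, 414, 276, 353]
t=83: [263, 279, 318, 263]
t=84: [328, 412, 199, 328]
t=85: [170, 245, 152, 170]
t=86: [140, 236, 73, 140]
t=87: [133, 183, 178, 133]
t=88: [333, 281, 273, 333]
t=89: [243, 302, 288, 243]
t=90: [288, 146, 402, 288]
t=91: [341, 210, 377, 341]
t=92: [177, 188, 200, 177]
t=93: [147, 145, 166, 147]
t=94: [46, 32, 69, 46]
t=95: [219, 189, 254, 219]
t=96: [255, 199, 313, 255]
t=97: [261, 262, 180, 261]
t=98: [328, 379, 236, 328]
t=99: [172, 187, 217, 172]
t=100: [148, 137, 189, 148]
t=101: [57, 19, 110, 57]
t=102: [256, 180, 339, 256]
t=103: [267, 230, 227, 267]
t=104: [347, 331, 326, 347]
t=105: [131, 127, 118, 131]
t=106: [458, 462, 446, 458]
t=107: [102, 14, 266, 102]
t=108: [329, 228, 388, 329]
t=109: [174, 204, 204, 174]
t=110: [154, 169, 169, 154]
t=111: [75, 83, 83, 75]
t=112: [311, 315, 315, 311]
t=113: [52, 54, 54, 52]
t=114: [234, 235, 235, 234]
t=115: [298, 298, 298, 298]
t=116: [8, 8, 8, 8]
t=117: [100, 100, 100, 100]
t=118: [376, 376, 376, 376]
t=119: [242, 242, 242, 242]
t=120: [321, 321, 321, 321]
t=121: [77, 77, 77, 77]
t=122: [307, 307, 307, 307]
t=123: [35, 35, 35, 35]
t=124: [181, 181, 181, 181]
t=125: [138, 138, 138, 138]
t=126: [9, 9, 9, 9]
t=127: [103, 103, 103, 103]
t=128: [385, 385, 385, 385]
t=129: [269, 269, 269, 269]
t=130: [402, 402, 402, 402]
t=131: [320, 320, 320, 320]
t=132: [74, 74, 74, 74]
t=133: [298, 298, 298, 298]

Answer: 18
Key observation: The state at step 115, [298, 298, 298, 298], reappears at step 133 — and no state repeats earlier — so the cycle the system enters has period 18.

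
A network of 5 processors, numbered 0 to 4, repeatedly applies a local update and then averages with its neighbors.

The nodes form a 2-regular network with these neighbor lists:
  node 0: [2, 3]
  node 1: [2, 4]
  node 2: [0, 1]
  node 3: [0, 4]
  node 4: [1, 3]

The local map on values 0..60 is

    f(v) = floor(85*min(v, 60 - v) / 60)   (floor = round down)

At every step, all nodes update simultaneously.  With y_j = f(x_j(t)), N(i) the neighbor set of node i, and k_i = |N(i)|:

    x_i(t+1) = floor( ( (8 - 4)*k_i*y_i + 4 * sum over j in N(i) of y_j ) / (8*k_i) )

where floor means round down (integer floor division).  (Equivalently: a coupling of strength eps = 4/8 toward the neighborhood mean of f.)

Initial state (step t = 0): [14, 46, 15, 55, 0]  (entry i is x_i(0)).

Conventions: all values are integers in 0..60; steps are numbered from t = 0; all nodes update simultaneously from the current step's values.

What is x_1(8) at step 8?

Simulating step by step:
t=0: [14, 46, 15, 55, 0]
t=1: [16, 14, 20, 8, 6]
t=2: [20, 18, 24, 13, 11]
t=3: [27, 24, 30, 19, 18]
t=4: [36, 33, 39, 28, 27]
t=5: [34, 35, 32, 37, 38]
t=6: [35, 35, 37, 32, 32]
t=7: [35, 35, 33, 38, 38]
t=8: [34, 34, 36, 32, 32]

Answer: x_1(8) = 34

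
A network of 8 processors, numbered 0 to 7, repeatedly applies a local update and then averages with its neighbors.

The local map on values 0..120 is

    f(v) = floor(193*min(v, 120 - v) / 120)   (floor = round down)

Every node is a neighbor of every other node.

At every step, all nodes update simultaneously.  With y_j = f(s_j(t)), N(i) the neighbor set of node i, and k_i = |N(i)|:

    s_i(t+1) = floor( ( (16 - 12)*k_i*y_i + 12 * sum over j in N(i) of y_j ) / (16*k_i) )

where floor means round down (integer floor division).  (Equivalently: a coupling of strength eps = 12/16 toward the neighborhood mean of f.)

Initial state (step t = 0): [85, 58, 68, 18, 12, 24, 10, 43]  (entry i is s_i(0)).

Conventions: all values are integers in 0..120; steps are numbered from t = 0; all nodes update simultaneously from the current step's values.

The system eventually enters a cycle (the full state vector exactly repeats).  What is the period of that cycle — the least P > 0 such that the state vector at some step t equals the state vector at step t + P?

Answer: 7
Key observation: The state at step 4, [88, 88, 88, 88, 88, 88, 88, 88], reappears at step 11 — and no state repeats earlier — so the cycle the system enters has period 7.

Derivation:
t=0: [85, 58, 68, 18, 12, 24, 10, 43]
t=1: [51, 56, 54, 47, 45, 48, 45, 52]
t=2: [79, 81, 80, 78, 78, 79, 78, 80]
t=3: [65, 64, 64, 65, 65, 65, 65, 64]
t=4: [88, 88, 88, 88, 88, 88, 88, 88]
t=5: [51, 51, 51, 51, 51, 51, 51, 51]
t=6: [82, 82, 82, 82, 82, 82, 82, 82]
t=7: [61, 61, 61, 61, 61, 61, 61, 61]
t=8: [94, 94, 94, 94, 94, 94, 94, 94]
t=9: [41, 41, 41, 41, 41, 41, 41, 41]
t=10: [65, 65, 65, 65, 65, 65, 65, 65]
t=11: [88, 88, 88, 88, 88, 88, 88, 88]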